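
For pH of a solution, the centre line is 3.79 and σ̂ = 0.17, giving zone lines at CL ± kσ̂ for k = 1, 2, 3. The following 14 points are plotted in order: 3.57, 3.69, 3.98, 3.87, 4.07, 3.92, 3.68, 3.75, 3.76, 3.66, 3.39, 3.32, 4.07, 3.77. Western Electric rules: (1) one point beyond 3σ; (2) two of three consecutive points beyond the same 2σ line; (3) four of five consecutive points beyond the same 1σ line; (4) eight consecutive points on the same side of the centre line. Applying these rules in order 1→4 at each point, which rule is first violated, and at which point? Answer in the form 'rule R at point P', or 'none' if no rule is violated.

rule 2 at point 12

Zone of each point (C = within 1σ̂, B = 1σ̂–2σ̂, A = 2σ̂–3σ̂, * = beyond 3σ̂; sign = side of CL): 1:-B, 2:-C, 3:+B, 4:+C, 5:+B, 6:+C, 7:-C, 8:-C, 9:-C, 10:-C, 11:-A, 12:-A, 13:+B, 14:-C
Rule 2 (two of three consecutive points beyond the same 2σ limit) is satisfied at point 12.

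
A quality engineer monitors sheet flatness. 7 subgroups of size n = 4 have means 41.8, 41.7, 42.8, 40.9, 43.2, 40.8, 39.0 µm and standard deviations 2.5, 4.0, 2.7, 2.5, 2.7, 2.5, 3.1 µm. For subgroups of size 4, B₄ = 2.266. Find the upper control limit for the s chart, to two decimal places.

6.47

s̄ = (2.5 + 4.0 + 2.7 + 2.5 + 2.7 + 2.5 + 3.1) / 7 = 2.8571
UCL_s = B₄·s̄ = 2.266 × 2.8571 = 6.4743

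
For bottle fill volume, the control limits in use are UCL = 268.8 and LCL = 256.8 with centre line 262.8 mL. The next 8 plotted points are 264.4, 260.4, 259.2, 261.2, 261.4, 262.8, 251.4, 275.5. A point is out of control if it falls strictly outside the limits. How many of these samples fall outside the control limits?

2

Compare each point to [256.8, 268.8]: sample 7 = 251.4 < LCL; sample 8 = 275.5 > UCL.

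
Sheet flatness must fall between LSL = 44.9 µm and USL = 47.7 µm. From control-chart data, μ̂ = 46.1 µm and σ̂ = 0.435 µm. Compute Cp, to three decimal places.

1.073

Cp = (USL − LSL) / (6σ̂) = (47.7 − 44.9) / (6 × 0.435) = 2.8000 / 2.6100 = 1.0728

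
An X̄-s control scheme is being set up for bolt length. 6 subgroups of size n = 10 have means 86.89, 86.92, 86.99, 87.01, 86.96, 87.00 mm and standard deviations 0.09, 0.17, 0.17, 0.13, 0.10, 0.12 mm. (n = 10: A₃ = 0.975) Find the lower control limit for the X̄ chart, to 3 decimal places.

X̄̄ = (86.89 + 86.92 + 86.99 + 87.01 + 86.96 + 87.00) / 6 = 86.9617
s̄ = (0.09 + 0.17 + 0.17 + 0.13 + 0.10 + 0.12) / 6 = 0.1300
LCL = X̄̄ − A₃·s̄ = 86.9617 − 0.975 × 0.1300 = 86.8349

86.835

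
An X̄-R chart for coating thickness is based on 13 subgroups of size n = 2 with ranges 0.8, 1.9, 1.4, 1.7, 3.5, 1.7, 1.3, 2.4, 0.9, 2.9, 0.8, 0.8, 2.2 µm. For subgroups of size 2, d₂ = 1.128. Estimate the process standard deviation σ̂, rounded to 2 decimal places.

1.52

R̄ = (0.8 + 1.9 + 1.4 + 1.7 + 3.5 + 1.7 + 1.3 + 2.4 + 0.9 + 2.9 + 0.8 + 0.8 + 2.2) / 13 = 1.7154
σ̂ = R̄ / d₂ = 1.7154 / 1.128 = 1.5207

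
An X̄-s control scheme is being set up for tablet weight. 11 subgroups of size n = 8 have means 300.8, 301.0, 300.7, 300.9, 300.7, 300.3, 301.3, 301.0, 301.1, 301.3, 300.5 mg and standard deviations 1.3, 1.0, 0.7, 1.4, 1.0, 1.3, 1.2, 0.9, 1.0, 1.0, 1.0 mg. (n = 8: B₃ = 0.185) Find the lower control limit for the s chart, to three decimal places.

0.198

s̄ = (1.3 + 1.0 + 0.7 + 1.4 + 1.0 + 1.3 + 1.2 + 0.9 + 1.0 + 1.0 + 1.0) / 11 = 1.0727
LCL_s = B₃·s̄ = 0.185 × 1.0727 = 0.1985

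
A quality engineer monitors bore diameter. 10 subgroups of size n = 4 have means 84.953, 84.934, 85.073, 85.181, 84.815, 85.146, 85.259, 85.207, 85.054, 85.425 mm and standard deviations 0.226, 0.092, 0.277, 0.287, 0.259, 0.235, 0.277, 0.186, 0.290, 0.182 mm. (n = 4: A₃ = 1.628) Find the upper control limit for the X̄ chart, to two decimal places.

85.48

X̄̄ = (84.953 + 84.934 + 85.073 + 85.181 + 84.815 + 85.146 + 85.259 + 85.207 + 85.054 + 85.425) / 10 = 85.1047
s̄ = (0.226 + 0.092 + 0.277 + 0.287 + 0.259 + 0.235 + 0.277 + 0.186 + 0.290 + 0.182) / 10 = 0.2311
UCL = X̄̄ + A₃·s̄ = 85.1047 + 1.628 × 0.2311 = 85.4809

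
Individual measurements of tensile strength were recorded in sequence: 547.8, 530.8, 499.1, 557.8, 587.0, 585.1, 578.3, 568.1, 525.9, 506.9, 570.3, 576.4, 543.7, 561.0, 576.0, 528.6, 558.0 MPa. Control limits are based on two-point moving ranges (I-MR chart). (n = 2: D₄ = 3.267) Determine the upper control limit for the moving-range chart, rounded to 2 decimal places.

87.39

Moving ranges: 17.0, 31.7, 58.7, 29.2, 1.9, 6.8, 10.2, 42.2, 19.0, 63.4, 6.1, 32.7, 17.3, 15.0, 47.4, 29.4; M̄R̄ = 428.0000 / 16 = 26.7500
UCL_MR = D₄·M̄R̄ = 3.267 × 26.7500 = 87.3923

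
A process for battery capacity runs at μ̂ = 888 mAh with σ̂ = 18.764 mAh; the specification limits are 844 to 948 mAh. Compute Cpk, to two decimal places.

0.78

Cpu = (USL − μ̂) / (3σ̂) = (948 − 888) / (3 × 18.764) = 1.0659; Cpl = (μ̂ − LSL) / (3σ̂) = (888 − 844) / (3 × 18.764) = 0.7816; Cpk = min(Cpu, Cpl) = 0.7816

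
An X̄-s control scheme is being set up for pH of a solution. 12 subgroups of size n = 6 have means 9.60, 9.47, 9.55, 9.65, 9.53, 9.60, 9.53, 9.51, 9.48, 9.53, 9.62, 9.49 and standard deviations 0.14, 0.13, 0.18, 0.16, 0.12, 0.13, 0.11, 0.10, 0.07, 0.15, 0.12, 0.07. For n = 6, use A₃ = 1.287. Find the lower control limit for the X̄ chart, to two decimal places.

X̄̄ = (9.60 + 9.47 + 9.55 + 9.65 + 9.53 + 9.60 + 9.53 + 9.51 + 9.48 + 9.53 + 9.62 + 9.49) / 12 = 9.5467
s̄ = (0.14 + 0.13 + 0.18 + 0.16 + 0.12 + 0.13 + 0.11 + 0.10 + 0.07 + 0.15 + 0.12 + 0.07) / 12 = 0.1233
LCL = X̄̄ − A₃·s̄ = 9.5467 − 1.287 × 0.1233 = 9.3879

9.39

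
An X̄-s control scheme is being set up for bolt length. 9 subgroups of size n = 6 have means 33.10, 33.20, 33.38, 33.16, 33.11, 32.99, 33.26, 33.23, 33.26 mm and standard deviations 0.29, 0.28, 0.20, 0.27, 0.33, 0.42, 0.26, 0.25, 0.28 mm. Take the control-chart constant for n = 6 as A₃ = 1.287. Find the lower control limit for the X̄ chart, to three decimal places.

32.819

X̄̄ = (33.10 + 33.20 + 33.38 + 33.16 + 33.11 + 32.99 + 33.26 + 33.23 + 33.26) / 9 = 33.1878
s̄ = (0.29 + 0.28 + 0.20 + 0.27 + 0.33 + 0.42 + 0.26 + 0.25 + 0.28) / 9 = 0.2867
LCL = X̄̄ − A₃·s̄ = 33.1878 − 1.287 × 0.2867 = 32.8188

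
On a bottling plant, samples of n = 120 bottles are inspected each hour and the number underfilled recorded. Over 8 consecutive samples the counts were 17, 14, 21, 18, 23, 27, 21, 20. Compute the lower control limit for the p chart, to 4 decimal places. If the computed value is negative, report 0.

0.0654

p̄ = Σdᵢ / (k·n) = 161 / (8 × 120) = 0.16771
LCL = p̄ − 3·√(p̄(1−p̄)/n) = 0.16771 − 3 × 0.03411 = 0.06539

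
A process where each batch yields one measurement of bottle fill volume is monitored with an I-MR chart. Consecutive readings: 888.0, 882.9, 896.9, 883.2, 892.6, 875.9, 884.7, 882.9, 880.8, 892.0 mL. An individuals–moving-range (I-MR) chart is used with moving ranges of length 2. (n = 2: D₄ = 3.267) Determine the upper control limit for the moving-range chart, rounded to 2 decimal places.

Moving ranges: 5.1, 14.0, 13.7, 9.4, 16.7, 8.8, 1.8, 2.1, 11.2; M̄R̄ = 82.8000 / 9 = 9.2000
UCL_MR = D₄·M̄R̄ = 3.267 × 9.2000 = 30.0564

30.06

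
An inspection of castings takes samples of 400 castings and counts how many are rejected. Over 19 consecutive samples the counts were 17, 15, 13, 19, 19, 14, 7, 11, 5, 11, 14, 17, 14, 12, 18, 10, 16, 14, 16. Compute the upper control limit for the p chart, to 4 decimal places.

0.0618

p̄ = Σdᵢ / (k·n) = 262 / (19 × 400) = 0.03447
UCL = p̄ + 3·√(p̄(1−p̄)/n) = 0.03447 + 3 × √(0.03447×0.96553/400) = 0.03447 + 3 × 0.00912 = 0.06184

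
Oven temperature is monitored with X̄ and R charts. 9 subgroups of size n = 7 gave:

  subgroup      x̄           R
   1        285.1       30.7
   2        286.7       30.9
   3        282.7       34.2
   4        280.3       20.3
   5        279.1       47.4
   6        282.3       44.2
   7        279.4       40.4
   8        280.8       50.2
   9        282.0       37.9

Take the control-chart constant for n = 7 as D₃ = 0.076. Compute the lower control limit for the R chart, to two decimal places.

R̄ = (30.7 + 30.9 + 34.2 + 20.3 + 47.4 + 44.2 + 40.4 + 50.2 + 37.9) / 9 = 336.2000 / 9 = 37.3556
LCL_R = D₃·R̄ = 0.076 × 37.3556 = 2.8390

2.84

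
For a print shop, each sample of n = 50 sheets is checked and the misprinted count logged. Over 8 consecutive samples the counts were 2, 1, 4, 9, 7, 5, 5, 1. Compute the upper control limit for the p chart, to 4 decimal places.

p̄ = Σdᵢ / (k·n) = 34 / (8 × 50) = 0.08500
UCL = p̄ + 3·√(p̄(1−p̄)/n) = 0.08500 + 3 × √(0.08500×0.91500/50) = 0.08500 + 3 × 0.03944 = 0.20332

0.2033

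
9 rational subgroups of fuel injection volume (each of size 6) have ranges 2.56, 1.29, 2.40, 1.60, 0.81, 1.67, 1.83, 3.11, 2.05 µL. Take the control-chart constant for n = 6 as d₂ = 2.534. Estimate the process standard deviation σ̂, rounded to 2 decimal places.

R̄ = (2.56 + 1.29 + 2.40 + 1.60 + 0.81 + 1.67 + 1.83 + 3.11 + 2.05) / 9 = 1.9244
σ̂ = R̄ / d₂ = 1.9244 / 2.534 = 0.7594

0.76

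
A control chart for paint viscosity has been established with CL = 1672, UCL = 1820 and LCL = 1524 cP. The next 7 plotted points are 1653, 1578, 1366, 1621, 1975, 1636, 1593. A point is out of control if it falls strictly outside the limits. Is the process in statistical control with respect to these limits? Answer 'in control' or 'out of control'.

out of control

Compare each point to [1524, 1820]: sample 3 = 1366 < LCL; sample 5 = 1975 > UCL.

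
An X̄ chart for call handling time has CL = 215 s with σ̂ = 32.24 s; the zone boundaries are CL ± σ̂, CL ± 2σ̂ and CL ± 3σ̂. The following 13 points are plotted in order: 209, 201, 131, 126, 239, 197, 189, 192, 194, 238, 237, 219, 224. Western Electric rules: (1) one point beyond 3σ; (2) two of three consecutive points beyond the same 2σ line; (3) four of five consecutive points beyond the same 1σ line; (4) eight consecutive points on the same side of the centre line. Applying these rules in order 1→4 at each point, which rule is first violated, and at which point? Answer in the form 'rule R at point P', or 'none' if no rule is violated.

rule 2 at point 4

Zone of each point (C = within 1σ̂, B = 1σ̂–2σ̂, A = 2σ̂–3σ̂, * = beyond 3σ̂; sign = side of CL): 1:-C, 2:-C, 3:-A, 4:-A, 5:+C, 6:-C, 7:-C, 8:-C, 9:-C, 10:+C, 11:+C, 12:+C, 13:+C
Rule 2 (two of three consecutive points beyond the same 2σ limit) is satisfied at point 4.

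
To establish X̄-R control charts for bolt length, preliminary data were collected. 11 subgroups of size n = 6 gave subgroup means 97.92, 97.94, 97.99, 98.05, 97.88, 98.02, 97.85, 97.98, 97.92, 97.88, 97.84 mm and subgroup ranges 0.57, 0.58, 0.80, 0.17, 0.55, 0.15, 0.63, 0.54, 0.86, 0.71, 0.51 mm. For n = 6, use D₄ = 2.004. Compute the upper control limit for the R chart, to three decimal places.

1.106

R̄ = (0.57 + 0.58 + 0.80 + 0.17 + 0.55 + 0.15 + 0.63 + 0.54 + 0.86 + 0.71 + 0.51) / 11 = 6.0700 / 11 = 0.5518
UCL_R = D₄·R̄ = 2.004 × 0.5518 = 1.1058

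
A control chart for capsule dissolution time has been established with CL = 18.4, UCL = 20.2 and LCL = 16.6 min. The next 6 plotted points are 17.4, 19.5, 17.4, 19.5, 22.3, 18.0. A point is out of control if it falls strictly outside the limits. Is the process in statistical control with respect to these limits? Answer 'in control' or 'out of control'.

out of control

Compare each point to [16.6, 20.2]: sample 5 = 22.3 > UCL.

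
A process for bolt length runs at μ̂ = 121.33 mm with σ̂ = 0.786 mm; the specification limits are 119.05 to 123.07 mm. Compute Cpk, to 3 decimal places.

Cpu = (USL − μ̂) / (3σ̂) = (123.07 − 121.33) / (3 × 0.786) = 0.7379; Cpl = (μ̂ − LSL) / (3σ̂) = (121.33 − 119.05) / (3 × 0.786) = 0.9669; Cpk = min(Cpu, Cpl) = 0.7379

0.738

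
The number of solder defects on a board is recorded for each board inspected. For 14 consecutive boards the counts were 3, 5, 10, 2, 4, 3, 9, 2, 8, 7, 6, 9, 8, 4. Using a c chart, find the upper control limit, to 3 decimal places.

12.886

c̄ = (3 + 5 + 10 + 2 + 4 + 3 + 9 + 2 + 8 + 7 + 6 + 9 + 8 + 4) / 14 = 80 / 14 = 5.7143
UCL = c̄ + 3√c̄ = 5.7143 + 3 × √5.7143 = 5.7143 + 3 × 2.3905 = 12.8857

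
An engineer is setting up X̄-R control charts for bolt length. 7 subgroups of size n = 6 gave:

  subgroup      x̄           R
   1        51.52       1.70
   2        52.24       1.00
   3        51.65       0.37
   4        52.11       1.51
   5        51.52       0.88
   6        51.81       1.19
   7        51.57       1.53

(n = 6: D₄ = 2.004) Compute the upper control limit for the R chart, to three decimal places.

2.342

R̄ = (1.70 + 1.00 + 0.37 + 1.51 + 0.88 + 1.19 + 1.53) / 7 = 8.1800 / 7 = 1.1686
UCL_R = D₄·R̄ = 2.004 × 1.1686 = 2.3418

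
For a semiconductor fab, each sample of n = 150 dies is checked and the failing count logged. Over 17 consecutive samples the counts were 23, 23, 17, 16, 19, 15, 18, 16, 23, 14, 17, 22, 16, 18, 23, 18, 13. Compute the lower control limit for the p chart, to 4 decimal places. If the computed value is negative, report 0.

p̄ = Σdᵢ / (k·n) = 311 / (17 × 150) = 0.12196
LCL = p̄ − 3·√(p̄(1−p̄)/n) = 0.12196 − 3 × 0.02672 = 0.04180

0.0418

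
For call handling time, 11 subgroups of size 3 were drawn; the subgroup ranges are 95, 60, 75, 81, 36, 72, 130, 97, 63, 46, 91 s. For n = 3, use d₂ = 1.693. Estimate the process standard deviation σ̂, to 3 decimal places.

R̄ = (95 + 60 + 75 + 81 + 36 + 72 + 130 + 97 + 63 + 46 + 91) / 11 = 76.9091
σ̂ = R̄ / d₂ = 76.9091 / 1.693 = 45.4277

45.428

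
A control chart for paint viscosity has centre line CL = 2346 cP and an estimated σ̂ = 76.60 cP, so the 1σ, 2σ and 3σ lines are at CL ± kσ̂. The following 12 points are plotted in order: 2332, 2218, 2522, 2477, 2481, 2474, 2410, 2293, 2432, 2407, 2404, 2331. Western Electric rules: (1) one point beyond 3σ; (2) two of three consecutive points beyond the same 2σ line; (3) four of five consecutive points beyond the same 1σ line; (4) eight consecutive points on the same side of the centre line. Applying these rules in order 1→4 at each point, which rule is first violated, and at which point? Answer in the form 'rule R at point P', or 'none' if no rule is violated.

rule 3 at point 6

Zone of each point (C = within 1σ̂, B = 1σ̂–2σ̂, A = 2σ̂–3σ̂, * = beyond 3σ̂; sign = side of CL): 1:-C, 2:-B, 3:+A, 4:+B, 5:+B, 6:+B, 7:+C, 8:-C, 9:+B, 10:+C, 11:+C, 12:-C
Rule 3 (four of five consecutive points beyond the same 1σ limit) is satisfied at point 6.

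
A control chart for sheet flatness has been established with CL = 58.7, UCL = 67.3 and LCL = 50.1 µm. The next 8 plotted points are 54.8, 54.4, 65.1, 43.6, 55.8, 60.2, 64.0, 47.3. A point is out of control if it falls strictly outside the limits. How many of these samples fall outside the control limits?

2

Compare each point to [50.1, 67.3]: sample 4 = 43.6 < LCL; sample 8 = 47.3 < LCL.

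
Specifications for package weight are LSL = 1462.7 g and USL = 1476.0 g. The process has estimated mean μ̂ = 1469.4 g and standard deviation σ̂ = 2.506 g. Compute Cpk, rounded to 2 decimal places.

0.88

Cpu = (USL − μ̂) / (3σ̂) = (1476.0 − 1469.4) / (3 × 2.506) = 0.8779; Cpl = (μ̂ − LSL) / (3σ̂) = (1469.4 − 1462.7) / (3 × 2.506) = 0.8912; Cpk = min(Cpu, Cpl) = 0.8779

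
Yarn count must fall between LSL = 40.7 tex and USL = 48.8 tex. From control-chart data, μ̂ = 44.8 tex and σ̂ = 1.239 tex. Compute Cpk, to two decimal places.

Cpu = (USL − μ̂) / (3σ̂) = (48.8 − 44.8) / (3 × 1.239) = 1.0761; Cpl = (μ̂ − LSL) / (3σ̂) = (44.8 − 40.7) / (3 × 1.239) = 1.1030; Cpk = min(Cpu, Cpl) = 1.0761

1.08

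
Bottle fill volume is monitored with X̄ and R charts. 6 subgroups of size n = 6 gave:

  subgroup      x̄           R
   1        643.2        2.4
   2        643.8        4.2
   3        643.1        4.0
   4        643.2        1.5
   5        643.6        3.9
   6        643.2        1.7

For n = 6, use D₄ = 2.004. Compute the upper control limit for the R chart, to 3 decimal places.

R̄ = (2.4 + 4.2 + 4.0 + 1.5 + 3.9 + 1.7) / 6 = 17.7000 / 6 = 2.9500
UCL_R = D₄·R̄ = 2.004 × 2.9500 = 5.9118

5.912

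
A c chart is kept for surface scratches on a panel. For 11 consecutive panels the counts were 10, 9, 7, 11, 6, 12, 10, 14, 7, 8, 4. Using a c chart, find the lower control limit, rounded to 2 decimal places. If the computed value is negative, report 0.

0.00

c̄ = (10 + 9 + 7 + 11 + 6 + 12 + 10 + 14 + 7 + 8 + 4) / 11 = 98 / 11 = 8.9091
LCL = c̄ − 3√c̄ = 8.9091 − 3 × 2.9848 = -0.0453 → 0 (cannot be negative)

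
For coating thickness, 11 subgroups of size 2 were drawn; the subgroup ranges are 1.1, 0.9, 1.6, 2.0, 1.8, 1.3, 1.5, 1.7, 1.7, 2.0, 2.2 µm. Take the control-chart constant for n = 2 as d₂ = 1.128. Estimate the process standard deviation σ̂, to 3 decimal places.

1.435

R̄ = (1.1 + 0.9 + 1.6 + 2.0 + 1.8 + 1.3 + 1.5 + 1.7 + 1.7 + 2.0 + 2.2) / 11 = 1.6182
σ̂ = R̄ / d₂ = 1.6182 / 1.128 = 1.4346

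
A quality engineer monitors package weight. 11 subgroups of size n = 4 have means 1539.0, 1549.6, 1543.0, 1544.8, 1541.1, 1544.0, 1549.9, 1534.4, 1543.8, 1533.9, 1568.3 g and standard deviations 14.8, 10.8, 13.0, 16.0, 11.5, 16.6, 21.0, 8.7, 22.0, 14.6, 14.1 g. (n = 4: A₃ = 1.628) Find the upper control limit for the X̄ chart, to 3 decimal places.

1568.848

X̄̄ = (1539.0 + 1549.6 + 1543.0 + 1544.8 + 1541.1 + 1544.0 + 1549.9 + 1534.4 + 1543.8 + 1533.9 + 1568.3) / 11 = 1544.7091
s̄ = (14.8 + 10.8 + 13.0 + 16.0 + 11.5 + 16.6 + 21.0 + 8.7 + 22.0 + 14.6 + 14.1) / 11 = 14.8273
UCL = X̄̄ + A₃·s̄ = 1544.7091 + 1.628 × 14.8273 = 1568.8479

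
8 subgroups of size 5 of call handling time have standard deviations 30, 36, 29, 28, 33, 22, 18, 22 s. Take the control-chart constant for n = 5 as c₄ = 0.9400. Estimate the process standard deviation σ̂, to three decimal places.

s̄ = (30 + 36 + 29 + 28 + 33 + 22 + 18 + 22) / 8 = 27.2500
σ̂ = s̄ / c₄ = 27.2500 / 0.9400 = 28.9894

28.989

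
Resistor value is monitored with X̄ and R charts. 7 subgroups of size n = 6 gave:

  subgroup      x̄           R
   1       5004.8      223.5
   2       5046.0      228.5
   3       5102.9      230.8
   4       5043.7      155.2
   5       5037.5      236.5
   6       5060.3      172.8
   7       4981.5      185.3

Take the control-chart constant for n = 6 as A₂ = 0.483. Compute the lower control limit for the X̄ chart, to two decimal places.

4940.68

X̄̄ = (5004.8 + 5046.0 + 5102.9 + 5043.7 + 5037.5 + 5060.3 + 4981.5) / 7 = 35276.7000 / 7 = 5039.5286
R̄ = (223.5 + 228.5 + 230.8 + 155.2 + 236.5 + 172.8 + 185.3) / 7 = 1432.6000 / 7 = 204.6571
LCL = X̄̄ − A₂·R̄ = 5039.5286 − 0.483 × 204.6571 = 4940.6792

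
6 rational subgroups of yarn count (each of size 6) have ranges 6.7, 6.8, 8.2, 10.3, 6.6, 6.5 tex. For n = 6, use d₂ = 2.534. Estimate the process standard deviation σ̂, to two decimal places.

R̄ = (6.7 + 6.8 + 8.2 + 10.3 + 6.6 + 6.5) / 6 = 7.5167
σ̂ = R̄ / d₂ = 7.5167 / 2.534 = 2.9663

2.97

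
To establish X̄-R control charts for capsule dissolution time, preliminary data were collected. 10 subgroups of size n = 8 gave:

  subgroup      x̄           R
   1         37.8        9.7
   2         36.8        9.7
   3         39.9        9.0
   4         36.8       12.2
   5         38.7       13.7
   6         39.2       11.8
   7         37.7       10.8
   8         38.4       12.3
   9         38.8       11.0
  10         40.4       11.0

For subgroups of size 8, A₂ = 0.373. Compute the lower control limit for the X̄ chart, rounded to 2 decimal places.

34.30

X̄̄ = (37.8 + 36.8 + 39.9 + 36.8 + 38.7 + 39.2 + 37.7 + 38.4 + 38.8 + 40.4) / 10 = 384.5000 / 10 = 38.4500
R̄ = (9.7 + 9.7 + 9.0 + 12.2 + 13.7 + 11.8 + 10.8 + 12.3 + 11.0 + 11.0) / 10 = 111.2000 / 10 = 11.1200
LCL = X̄̄ − A₂·R̄ = 38.4500 − 0.373 × 11.1200 = 34.3022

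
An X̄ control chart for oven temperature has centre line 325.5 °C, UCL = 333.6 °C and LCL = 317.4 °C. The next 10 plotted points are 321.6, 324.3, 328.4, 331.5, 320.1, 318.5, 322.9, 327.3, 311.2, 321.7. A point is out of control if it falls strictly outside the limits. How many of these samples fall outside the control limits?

1

Compare each point to [317.4, 333.6]: sample 9 = 311.2 < LCL.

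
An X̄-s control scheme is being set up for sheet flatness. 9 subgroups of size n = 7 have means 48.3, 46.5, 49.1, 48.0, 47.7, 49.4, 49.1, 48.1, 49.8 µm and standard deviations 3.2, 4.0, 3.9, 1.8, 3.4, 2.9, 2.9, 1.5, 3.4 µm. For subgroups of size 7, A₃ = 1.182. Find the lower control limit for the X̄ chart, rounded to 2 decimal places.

X̄̄ = (48.3 + 46.5 + 49.1 + 48.0 + 47.7 + 49.4 + 49.1 + 48.1 + 49.8) / 9 = 48.4444
s̄ = (3.2 + 4.0 + 3.9 + 1.8 + 3.4 + 2.9 + 2.9 + 1.5 + 3.4) / 9 = 3.0000
LCL = X̄̄ − A₃·s̄ = 48.4444 − 1.182 × 3.0000 = 44.8984

44.90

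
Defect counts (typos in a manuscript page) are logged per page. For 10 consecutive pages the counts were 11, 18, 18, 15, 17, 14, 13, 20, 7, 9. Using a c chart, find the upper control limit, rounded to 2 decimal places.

25.50

c̄ = (11 + 18 + 18 + 15 + 17 + 14 + 13 + 20 + 7 + 9) / 10 = 142 / 10 = 14.2000
UCL = c̄ + 3√c̄ = 14.2000 + 3 × √14.2000 = 14.2000 + 3 × 3.7683 = 25.5049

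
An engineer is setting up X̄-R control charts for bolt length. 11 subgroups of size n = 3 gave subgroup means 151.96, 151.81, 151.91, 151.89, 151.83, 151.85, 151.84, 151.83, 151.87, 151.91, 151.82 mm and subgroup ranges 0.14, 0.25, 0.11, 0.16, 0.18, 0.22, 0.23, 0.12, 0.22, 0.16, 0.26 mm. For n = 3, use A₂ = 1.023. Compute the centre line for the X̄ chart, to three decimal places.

X̄̄ = (151.96 + 151.81 + 151.91 + 151.89 + 151.83 + 151.85 + 151.84 + 151.83 + 151.87 + 151.91 + 151.82) / 11 = 1670.5200 / 11 = 151.8655
CL = X̄̄ = 151.8655

151.865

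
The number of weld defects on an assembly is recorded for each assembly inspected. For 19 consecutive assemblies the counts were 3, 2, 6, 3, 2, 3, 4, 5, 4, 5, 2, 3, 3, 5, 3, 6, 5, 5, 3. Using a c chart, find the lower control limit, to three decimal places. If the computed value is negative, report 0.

0.000

c̄ = (3 + 2 + 6 + 3 + 2 + 3 + 4 + 5 + 4 + 5 + 2 + 3 + 3 + 5 + 3 + 6 + 5 + 5 + 3) / 19 = 72 / 19 = 3.7895
LCL = c̄ − 3√c̄ = 3.7895 − 3 × 1.9467 = -2.0505 → 0 (cannot be negative)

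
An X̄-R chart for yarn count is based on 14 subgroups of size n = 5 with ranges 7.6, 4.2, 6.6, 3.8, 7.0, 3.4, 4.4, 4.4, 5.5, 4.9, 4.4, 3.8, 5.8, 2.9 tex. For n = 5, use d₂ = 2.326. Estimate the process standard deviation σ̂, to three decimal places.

2.110

R̄ = (7.6 + 4.2 + 6.6 + 3.8 + 7.0 + 3.4 + 4.4 + 4.4 + 5.5 + 4.9 + 4.4 + 3.8 + 5.8 + 2.9) / 14 = 4.9071
σ̂ = R̄ / d₂ = 4.9071 / 2.326 = 2.1097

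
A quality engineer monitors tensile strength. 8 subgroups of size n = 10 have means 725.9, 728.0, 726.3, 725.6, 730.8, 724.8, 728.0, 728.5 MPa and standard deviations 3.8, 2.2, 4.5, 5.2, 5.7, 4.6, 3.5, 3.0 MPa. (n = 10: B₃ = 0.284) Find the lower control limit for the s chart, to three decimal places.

s̄ = (3.8 + 2.2 + 4.5 + 5.2 + 5.7 + 4.6 + 3.5 + 3.0) / 8 = 4.0625
LCL_s = B₃·s̄ = 0.284 × 4.0625 = 1.1537

1.154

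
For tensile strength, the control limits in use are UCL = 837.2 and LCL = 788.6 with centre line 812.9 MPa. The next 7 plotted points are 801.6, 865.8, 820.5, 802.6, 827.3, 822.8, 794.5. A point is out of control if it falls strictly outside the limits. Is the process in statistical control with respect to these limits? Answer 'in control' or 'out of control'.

Compare each point to [788.6, 837.2]: sample 2 = 865.8 > UCL.

out of control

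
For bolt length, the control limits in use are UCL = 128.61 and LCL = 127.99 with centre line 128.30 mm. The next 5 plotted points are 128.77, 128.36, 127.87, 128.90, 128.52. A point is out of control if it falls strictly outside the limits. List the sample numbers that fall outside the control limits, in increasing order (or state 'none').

Compare each point to [127.99, 128.61]: sample 1 = 128.77 > UCL; sample 3 = 127.87 < LCL; sample 4 = 128.90 > UCL.

1, 3, 4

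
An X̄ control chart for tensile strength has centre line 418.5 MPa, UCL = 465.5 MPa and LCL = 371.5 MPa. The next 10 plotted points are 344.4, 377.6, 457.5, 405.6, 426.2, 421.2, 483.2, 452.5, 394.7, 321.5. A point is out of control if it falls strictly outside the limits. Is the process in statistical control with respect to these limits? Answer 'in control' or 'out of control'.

Compare each point to [371.5, 465.5]: sample 1 = 344.4 < LCL; sample 7 = 483.2 > UCL; sample 10 = 321.5 < LCL.

out of control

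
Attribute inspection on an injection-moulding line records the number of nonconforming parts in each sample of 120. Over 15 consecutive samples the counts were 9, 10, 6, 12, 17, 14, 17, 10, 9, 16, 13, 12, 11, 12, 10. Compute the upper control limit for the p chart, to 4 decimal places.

0.1806

p̄ = Σdᵢ / (k·n) = 178 / (15 × 120) = 0.09889
UCL = p̄ + 3·√(p̄(1−p̄)/n) = 0.09889 + 3 × √(0.09889×0.90111/120) = 0.09889 + 3 × 0.02725 = 0.18064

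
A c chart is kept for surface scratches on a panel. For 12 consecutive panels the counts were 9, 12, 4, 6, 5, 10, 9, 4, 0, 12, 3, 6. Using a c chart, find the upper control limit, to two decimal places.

14.41

c̄ = (9 + 12 + 4 + 6 + 5 + 10 + 9 + 4 + 0 + 12 + 3 + 6) / 12 = 80 / 12 = 6.6667
UCL = c̄ + 3√c̄ = 6.6667 + 3 × √6.6667 = 6.6667 + 3 × 2.5820 = 14.4126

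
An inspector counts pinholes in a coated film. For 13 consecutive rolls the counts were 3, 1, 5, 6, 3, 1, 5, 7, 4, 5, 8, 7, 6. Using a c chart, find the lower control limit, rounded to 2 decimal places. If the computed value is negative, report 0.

c̄ = (3 + 1 + 5 + 6 + 3 + 1 + 5 + 7 + 4 + 5 + 8 + 7 + 6) / 13 = 61 / 13 = 4.6923
LCL = c̄ − 3√c̄ = 4.6923 − 3 × 2.1662 = -1.8062 → 0 (cannot be negative)

0.00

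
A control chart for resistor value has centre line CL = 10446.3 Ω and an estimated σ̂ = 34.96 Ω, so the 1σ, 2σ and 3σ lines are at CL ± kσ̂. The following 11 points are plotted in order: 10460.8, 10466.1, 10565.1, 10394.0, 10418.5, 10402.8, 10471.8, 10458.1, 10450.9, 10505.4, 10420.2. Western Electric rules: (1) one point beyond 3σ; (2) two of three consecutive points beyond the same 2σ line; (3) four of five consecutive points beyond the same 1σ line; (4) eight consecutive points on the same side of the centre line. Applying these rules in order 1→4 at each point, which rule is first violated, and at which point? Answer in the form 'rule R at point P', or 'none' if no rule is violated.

Zone of each point (C = within 1σ̂, B = 1σ̂–2σ̂, A = 2σ̂–3σ̂, * = beyond 3σ̂; sign = side of CL): 1:+C, 2:+C, 3:+*, 4:-B, 5:-C, 6:-B, 7:+C, 8:+C, 9:+C, 10:+B, 11:-C
Rule 1 (one point beyond the 3σ limits) is satisfied at point 3.

rule 1 at point 3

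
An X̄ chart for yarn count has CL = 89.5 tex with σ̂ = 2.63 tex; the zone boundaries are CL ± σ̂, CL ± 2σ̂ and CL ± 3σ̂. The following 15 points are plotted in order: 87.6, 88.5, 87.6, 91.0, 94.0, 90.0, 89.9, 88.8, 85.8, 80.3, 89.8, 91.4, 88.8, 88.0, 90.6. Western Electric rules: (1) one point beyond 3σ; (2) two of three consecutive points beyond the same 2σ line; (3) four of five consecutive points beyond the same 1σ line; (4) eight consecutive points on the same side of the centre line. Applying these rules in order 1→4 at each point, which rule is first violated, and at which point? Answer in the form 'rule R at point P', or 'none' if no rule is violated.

Zone of each point (C = within 1σ̂, B = 1σ̂–2σ̂, A = 2σ̂–3σ̂, * = beyond 3σ̂; sign = side of CL): 1:-C, 2:-C, 3:-C, 4:+C, 5:+B, 6:+C, 7:+C, 8:-C, 9:-B, 10:-*, 11:+C, 12:+C, 13:-C, 14:-C, 15:+C
Rule 1 (one point beyond the 3σ limits) is satisfied at point 10.

rule 1 at point 10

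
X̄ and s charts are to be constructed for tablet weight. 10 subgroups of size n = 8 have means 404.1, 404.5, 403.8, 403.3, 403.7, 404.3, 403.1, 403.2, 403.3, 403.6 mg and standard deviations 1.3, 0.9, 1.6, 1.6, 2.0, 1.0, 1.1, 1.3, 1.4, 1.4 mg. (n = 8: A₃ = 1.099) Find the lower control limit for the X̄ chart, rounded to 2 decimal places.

402.20

X̄̄ = (404.1 + 404.5 + 403.8 + 403.3 + 403.7 + 404.3 + 403.1 + 403.2 + 403.3 + 403.6) / 10 = 403.6900
s̄ = (1.3 + 0.9 + 1.6 + 1.6 + 2.0 + 1.0 + 1.1 + 1.3 + 1.4 + 1.4) / 10 = 1.3600
LCL = X̄̄ − A₃·s̄ = 403.6900 − 1.099 × 1.3600 = 402.1954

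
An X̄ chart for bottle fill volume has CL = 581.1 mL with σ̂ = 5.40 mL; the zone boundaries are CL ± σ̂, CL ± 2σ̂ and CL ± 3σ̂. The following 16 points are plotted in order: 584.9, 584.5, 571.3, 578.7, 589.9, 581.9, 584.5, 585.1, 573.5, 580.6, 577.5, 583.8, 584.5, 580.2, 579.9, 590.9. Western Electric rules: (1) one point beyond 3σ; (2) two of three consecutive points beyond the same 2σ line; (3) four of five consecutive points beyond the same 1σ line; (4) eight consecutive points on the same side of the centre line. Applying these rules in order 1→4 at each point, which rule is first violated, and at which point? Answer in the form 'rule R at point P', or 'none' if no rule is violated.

none

Zone of each point (C = within 1σ̂, B = 1σ̂–2σ̂, A = 2σ̂–3σ̂, * = beyond 3σ̂; sign = side of CL): 1:+C, 2:+C, 3:-B, 4:-C, 5:+B, 6:+C, 7:+C, 8:+C, 9:-B, 10:-C, 11:-C, 12:+C, 13:+C, 14:-C, 15:-C, 16:+B
No rule fires across all 16 points.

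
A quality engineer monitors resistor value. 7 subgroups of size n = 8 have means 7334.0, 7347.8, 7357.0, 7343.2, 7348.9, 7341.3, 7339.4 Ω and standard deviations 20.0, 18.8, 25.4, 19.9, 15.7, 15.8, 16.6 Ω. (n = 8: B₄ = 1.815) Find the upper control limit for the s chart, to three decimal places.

s̄ = (20.0 + 18.8 + 25.4 + 19.9 + 15.7 + 15.8 + 16.6) / 7 = 18.8857
UCL_s = B₄·s̄ = 1.815 × 18.8857 = 34.2776

34.278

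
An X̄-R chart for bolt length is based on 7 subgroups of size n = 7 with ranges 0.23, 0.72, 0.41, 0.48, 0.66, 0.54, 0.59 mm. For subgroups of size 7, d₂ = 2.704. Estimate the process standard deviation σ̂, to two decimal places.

R̄ = (0.23 + 0.72 + 0.41 + 0.48 + 0.66 + 0.54 + 0.59) / 7 = 0.5186
σ̂ = R̄ / d₂ = 0.5186 / 2.704 = 0.1918

0.19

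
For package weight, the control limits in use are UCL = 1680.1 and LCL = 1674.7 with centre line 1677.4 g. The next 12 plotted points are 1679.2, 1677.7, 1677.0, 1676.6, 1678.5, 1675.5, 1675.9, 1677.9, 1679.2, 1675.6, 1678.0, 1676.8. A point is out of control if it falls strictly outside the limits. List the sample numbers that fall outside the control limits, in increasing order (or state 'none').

none

All 12 points lie within [1674.7, 1680.1].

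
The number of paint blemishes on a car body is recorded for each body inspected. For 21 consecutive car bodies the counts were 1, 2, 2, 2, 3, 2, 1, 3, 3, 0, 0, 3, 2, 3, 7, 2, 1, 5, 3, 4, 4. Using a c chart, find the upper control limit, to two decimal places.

7.29

c̄ = (1 + 2 + 2 + 2 + 3 + 2 + 1 + 3 + 3 + 0 + 0 + 3 + 2 + 3 + 7 + 2 + 1 + 5 + 3 + 4 + 4) / 21 = 53 / 21 = 2.5238
UCL = c̄ + 3√c̄ = 2.5238 + 3 × √2.5238 = 2.5238 + 3 × 1.5887 = 7.2898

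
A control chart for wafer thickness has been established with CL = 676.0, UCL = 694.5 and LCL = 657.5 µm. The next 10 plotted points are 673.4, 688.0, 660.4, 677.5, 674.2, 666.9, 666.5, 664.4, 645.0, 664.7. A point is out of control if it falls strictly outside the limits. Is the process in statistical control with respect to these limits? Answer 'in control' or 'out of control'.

out of control

Compare each point to [657.5, 694.5]: sample 9 = 645.0 < LCL.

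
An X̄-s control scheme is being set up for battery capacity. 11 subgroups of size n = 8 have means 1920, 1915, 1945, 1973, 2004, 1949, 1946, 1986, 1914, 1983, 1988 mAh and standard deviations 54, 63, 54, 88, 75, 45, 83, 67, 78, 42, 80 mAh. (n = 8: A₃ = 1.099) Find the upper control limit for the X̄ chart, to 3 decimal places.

X̄̄ = (1920 + 1915 + 1945 + 1973 + 2004 + 1949 + 1946 + 1986 + 1914 + 1983 + 1988) / 11 = 1956.6364
s̄ = (54 + 63 + 54 + 88 + 75 + 45 + 83 + 67 + 78 + 42 + 80) / 11 = 66.2727
UCL = X̄̄ + A₃·s̄ = 1956.6364 + 1.099 × 66.2727 = 2029.4701

2029.470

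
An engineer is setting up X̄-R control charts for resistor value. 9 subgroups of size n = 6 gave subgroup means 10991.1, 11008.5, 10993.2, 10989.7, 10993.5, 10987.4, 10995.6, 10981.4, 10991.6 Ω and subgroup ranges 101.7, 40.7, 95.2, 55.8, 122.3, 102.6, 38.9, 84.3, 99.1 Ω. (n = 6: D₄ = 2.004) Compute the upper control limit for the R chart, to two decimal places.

R̄ = (101.7 + 40.7 + 95.2 + 55.8 + 122.3 + 102.6 + 38.9 + 84.3 + 99.1) / 9 = 740.6000 / 9 = 82.2889
UCL_R = D₄·R̄ = 2.004 × 82.2889 = 164.9069

164.91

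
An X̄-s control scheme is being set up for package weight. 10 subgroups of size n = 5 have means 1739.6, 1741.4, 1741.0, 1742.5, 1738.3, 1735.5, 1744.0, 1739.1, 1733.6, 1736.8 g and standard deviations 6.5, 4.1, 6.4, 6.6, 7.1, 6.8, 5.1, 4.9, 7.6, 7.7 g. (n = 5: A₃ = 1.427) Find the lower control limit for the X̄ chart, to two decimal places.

1730.22

X̄̄ = (1739.6 + 1741.4 + 1741.0 + 1742.5 + 1738.3 + 1735.5 + 1744.0 + 1739.1 + 1733.6 + 1736.8) / 10 = 1739.1800
s̄ = (6.5 + 4.1 + 6.4 + 6.6 + 7.1 + 6.8 + 5.1 + 4.9 + 7.6 + 7.7) / 10 = 6.2800
LCL = X̄̄ − A₃·s̄ = 1739.1800 − 1.427 × 6.2800 = 1730.2184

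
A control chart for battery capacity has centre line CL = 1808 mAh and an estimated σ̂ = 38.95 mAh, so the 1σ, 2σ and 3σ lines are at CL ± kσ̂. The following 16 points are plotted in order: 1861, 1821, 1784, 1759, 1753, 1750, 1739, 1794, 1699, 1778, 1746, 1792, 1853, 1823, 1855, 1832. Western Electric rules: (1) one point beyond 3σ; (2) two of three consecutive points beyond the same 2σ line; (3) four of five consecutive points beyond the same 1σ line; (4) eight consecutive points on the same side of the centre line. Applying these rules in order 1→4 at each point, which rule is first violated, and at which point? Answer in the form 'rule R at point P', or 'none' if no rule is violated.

rule 3 at point 7

Zone of each point (C = within 1σ̂, B = 1σ̂–2σ̂, A = 2σ̂–3σ̂, * = beyond 3σ̂; sign = side of CL): 1:+B, 2:+C, 3:-C, 4:-B, 5:-B, 6:-B, 7:-B, 8:-C, 9:-A, 10:-C, 11:-B, 12:-C, 13:+B, 14:+C, 15:+B, 16:+C
Rule 3 (four of five consecutive points beyond the same 1σ limit) is satisfied at point 7.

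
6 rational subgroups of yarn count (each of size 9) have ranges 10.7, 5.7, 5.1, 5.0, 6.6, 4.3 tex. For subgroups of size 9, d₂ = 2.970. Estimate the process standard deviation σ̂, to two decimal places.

2.10

R̄ = (10.7 + 5.7 + 5.1 + 5.0 + 6.6 + 4.3) / 6 = 6.2333
σ̂ = R̄ / d₂ = 6.2333 / 2.970 = 2.0988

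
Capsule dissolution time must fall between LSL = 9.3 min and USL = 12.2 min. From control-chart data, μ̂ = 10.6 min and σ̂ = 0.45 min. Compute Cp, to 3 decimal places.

Cp = (USL − LSL) / (6σ̂) = (12.2 − 9.3) / (6 × 0.45) = 2.9000 / 2.7000 = 1.0741

1.074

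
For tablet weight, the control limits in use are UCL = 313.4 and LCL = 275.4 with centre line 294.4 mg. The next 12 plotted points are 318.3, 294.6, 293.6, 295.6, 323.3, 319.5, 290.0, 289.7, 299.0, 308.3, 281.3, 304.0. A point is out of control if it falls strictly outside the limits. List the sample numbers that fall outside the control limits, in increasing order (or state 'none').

1, 5, 6

Compare each point to [275.4, 313.4]: sample 1 = 318.3 > UCL; sample 5 = 323.3 > UCL; sample 6 = 319.5 > UCL.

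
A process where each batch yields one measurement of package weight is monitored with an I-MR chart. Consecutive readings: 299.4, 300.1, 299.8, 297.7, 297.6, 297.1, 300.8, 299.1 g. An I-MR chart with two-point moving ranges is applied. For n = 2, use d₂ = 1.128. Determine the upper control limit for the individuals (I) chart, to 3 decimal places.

X̄ = (299.4 + 300.1 + 299.8 + 297.7 + 297.6 + 297.1 + 300.8 + 299.1) / 8 = 298.9500
Moving ranges: 0.7, 0.3, 2.1, 0.1, 0.5, 3.7, 1.7; M̄R̄ = 9.1000 / 7 = 1.3000
UCL = X̄ + 3·M̄R̄/d₂ = 298.9500 + 3 × 1.3000 / 1.128 = 302.4074

302.407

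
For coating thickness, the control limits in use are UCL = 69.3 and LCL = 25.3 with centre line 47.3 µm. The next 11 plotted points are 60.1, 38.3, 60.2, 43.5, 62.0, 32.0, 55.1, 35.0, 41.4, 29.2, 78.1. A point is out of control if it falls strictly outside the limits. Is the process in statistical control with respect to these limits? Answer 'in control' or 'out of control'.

Compare each point to [25.3, 69.3]: sample 11 = 78.1 > UCL.

out of control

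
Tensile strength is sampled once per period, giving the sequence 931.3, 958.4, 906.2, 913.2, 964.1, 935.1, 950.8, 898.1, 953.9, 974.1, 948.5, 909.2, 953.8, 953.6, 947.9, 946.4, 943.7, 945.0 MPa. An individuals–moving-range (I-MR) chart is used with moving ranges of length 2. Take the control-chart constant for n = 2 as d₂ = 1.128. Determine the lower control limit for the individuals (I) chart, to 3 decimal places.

873.233

X̄ = (931.3 + 958.4 + 906.2 + 913.2 + 964.1 + 935.1 + 950.8 + 898.1 + 953.9 + 974.1 + 948.5 + 909.2 + 953.8 + 953.6 + 947.9 + 946.4 + 943.7 + 945.0) / 18 = 940.7389
Moving ranges: 27.1, 52.2, 7.0, 50.9, 29.0, 15.7, 52.7, 55.8, 20.2, 25.6, 39.3, 44.6, 0.2, 5.7, 1.5, 2.7, 1.3; M̄R̄ = 431.5000 / 17 = 25.3824
LCL = X̄ − 3·M̄R̄/d₂ = 940.7389 − 3 × 25.3824 / 1.128 = 873.2326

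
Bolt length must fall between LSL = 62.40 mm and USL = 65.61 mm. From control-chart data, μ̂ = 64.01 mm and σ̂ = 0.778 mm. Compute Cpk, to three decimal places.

0.686

Cpu = (USL − μ̂) / (3σ̂) = (65.61 − 64.01) / (3 × 0.778) = 0.6855; Cpl = (μ̂ − LSL) / (3σ̂) = (64.01 − 62.40) / (3 × 0.778) = 0.6898; Cpk = min(Cpu, Cpl) = 0.6855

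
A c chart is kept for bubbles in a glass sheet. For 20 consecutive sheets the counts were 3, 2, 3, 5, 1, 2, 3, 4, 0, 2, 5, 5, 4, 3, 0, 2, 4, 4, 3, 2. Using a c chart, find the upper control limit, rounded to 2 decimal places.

7.91

c̄ = (3 + 2 + 3 + 5 + 1 + 2 + 3 + 4 + 0 + 2 + 5 + 5 + 4 + 3 + 0 + 2 + 4 + 4 + 3 + 2) / 20 = 57 / 20 = 2.8500
UCL = c̄ + 3√c̄ = 2.8500 + 3 × √2.8500 = 2.8500 + 3 × 1.6882 = 7.9146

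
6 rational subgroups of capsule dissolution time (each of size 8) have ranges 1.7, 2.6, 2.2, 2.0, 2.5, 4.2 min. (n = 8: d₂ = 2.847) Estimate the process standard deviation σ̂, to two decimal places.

0.89

R̄ = (1.7 + 2.6 + 2.2 + 2.0 + 2.5 + 4.2) / 6 = 2.5333
σ̂ = R̄ / d₂ = 2.5333 / 2.847 = 0.8898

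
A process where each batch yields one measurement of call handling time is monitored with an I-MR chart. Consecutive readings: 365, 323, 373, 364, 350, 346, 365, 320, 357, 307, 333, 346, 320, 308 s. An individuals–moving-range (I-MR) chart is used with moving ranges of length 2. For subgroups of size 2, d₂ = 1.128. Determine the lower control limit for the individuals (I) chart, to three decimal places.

X̄ = (365 + 323 + 373 + 364 + 350 + 346 + 365 + 320 + 357 + 307 + 333 + 346 + 320 + 308) / 14 = 341.2143
Moving ranges: 42, 50, 9, 14, 4, 19, 45, 37, 50, 26, 13, 26, 12; M̄R̄ = 347.0000 / 13 = 26.6923
LCL = X̄ − 3·M̄R̄/d₂ = 341.2143 − 3 × 26.6923 / 1.128 = 270.2241

270.224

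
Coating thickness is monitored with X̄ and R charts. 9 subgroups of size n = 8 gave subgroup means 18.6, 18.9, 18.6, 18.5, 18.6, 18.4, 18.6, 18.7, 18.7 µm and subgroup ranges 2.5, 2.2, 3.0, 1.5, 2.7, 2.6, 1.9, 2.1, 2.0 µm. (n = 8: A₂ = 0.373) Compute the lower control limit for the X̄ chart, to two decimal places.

X̄̄ = (18.6 + 18.9 + 18.6 + 18.5 + 18.6 + 18.4 + 18.6 + 18.7 + 18.7) / 9 = 167.6000 / 9 = 18.6222
R̄ = (2.5 + 2.2 + 3.0 + 1.5 + 2.7 + 2.6 + 1.9 + 2.1 + 2.0) / 9 = 20.5000 / 9 = 2.2778
LCL = X̄̄ − A₂·R̄ = 18.6222 − 0.373 × 2.2778 = 17.7726

17.77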